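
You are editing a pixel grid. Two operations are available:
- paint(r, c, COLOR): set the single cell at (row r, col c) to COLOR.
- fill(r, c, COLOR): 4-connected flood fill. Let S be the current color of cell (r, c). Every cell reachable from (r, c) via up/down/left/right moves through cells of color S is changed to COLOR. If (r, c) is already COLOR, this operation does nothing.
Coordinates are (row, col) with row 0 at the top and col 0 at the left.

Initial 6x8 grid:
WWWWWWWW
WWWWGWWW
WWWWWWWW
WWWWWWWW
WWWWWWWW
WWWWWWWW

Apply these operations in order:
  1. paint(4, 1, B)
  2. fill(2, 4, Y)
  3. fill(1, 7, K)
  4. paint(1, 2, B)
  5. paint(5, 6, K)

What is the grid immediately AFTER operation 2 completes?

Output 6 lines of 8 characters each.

Answer: YYYYYYYY
YYYYGYYY
YYYYYYYY
YYYYYYYY
YBYYYYYY
YYYYYYYY

Derivation:
After op 1 paint(4,1,B):
WWWWWWWW
WWWWGWWW
WWWWWWWW
WWWWWWWW
WBWWWWWW
WWWWWWWW
After op 2 fill(2,4,Y) [46 cells changed]:
YYYYYYYY
YYYYGYYY
YYYYYYYY
YYYYYYYY
YBYYYYYY
YYYYYYYY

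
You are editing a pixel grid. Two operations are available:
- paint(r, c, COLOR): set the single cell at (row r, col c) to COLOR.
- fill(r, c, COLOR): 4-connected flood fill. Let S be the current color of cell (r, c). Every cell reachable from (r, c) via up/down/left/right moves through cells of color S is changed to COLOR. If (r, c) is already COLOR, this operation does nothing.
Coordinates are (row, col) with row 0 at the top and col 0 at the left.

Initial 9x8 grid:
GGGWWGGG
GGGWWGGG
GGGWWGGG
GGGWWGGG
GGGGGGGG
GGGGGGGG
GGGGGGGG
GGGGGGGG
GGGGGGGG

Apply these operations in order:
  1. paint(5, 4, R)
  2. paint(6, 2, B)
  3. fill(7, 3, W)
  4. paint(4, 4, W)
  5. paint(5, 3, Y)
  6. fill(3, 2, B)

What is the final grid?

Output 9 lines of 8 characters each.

Answer: BBBBBBBB
BBBBBBBB
BBBBBBBB
BBBBBBBB
BBBBBBBB
BBBYRBBB
BBBBBBBB
BBBBBBBB
BBBBBBBB

Derivation:
After op 1 paint(5,4,R):
GGGWWGGG
GGGWWGGG
GGGWWGGG
GGGWWGGG
GGGGGGGG
GGGGRGGG
GGGGGGGG
GGGGGGGG
GGGGGGGG
After op 2 paint(6,2,B):
GGGWWGGG
GGGWWGGG
GGGWWGGG
GGGWWGGG
GGGGGGGG
GGGGRGGG
GGBGGGGG
GGGGGGGG
GGGGGGGG
After op 3 fill(7,3,W) [62 cells changed]:
WWWWWWWW
WWWWWWWW
WWWWWWWW
WWWWWWWW
WWWWWWWW
WWWWRWWW
WWBWWWWW
WWWWWWWW
WWWWWWWW
After op 4 paint(4,4,W):
WWWWWWWW
WWWWWWWW
WWWWWWWW
WWWWWWWW
WWWWWWWW
WWWWRWWW
WWBWWWWW
WWWWWWWW
WWWWWWWW
After op 5 paint(5,3,Y):
WWWWWWWW
WWWWWWWW
WWWWWWWW
WWWWWWWW
WWWWWWWW
WWWYRWWW
WWBWWWWW
WWWWWWWW
WWWWWWWW
After op 6 fill(3,2,B) [69 cells changed]:
BBBBBBBB
BBBBBBBB
BBBBBBBB
BBBBBBBB
BBBBBBBB
BBBYRBBB
BBBBBBBB
BBBBBBBB
BBBBBBBB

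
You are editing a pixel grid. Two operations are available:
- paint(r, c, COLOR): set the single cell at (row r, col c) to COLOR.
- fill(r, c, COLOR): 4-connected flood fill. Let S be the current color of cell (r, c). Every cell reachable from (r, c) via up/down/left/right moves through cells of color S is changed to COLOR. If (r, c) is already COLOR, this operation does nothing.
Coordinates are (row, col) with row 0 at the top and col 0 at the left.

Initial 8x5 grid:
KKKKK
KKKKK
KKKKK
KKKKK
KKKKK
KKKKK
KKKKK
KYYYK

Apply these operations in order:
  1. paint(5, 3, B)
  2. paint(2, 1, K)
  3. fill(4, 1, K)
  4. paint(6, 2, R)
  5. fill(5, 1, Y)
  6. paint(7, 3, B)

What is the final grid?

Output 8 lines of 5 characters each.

After op 1 paint(5,3,B):
KKKKK
KKKKK
KKKKK
KKKKK
KKKKK
KKKBK
KKKKK
KYYYK
After op 2 paint(2,1,K):
KKKKK
KKKKK
KKKKK
KKKKK
KKKKK
KKKBK
KKKKK
KYYYK
After op 3 fill(4,1,K) [0 cells changed]:
KKKKK
KKKKK
KKKKK
KKKKK
KKKKK
KKKBK
KKKKK
KYYYK
After op 4 paint(6,2,R):
KKKKK
KKKKK
KKKKK
KKKKK
KKKKK
KKKBK
KKRKK
KYYYK
After op 5 fill(5,1,Y) [35 cells changed]:
YYYYY
YYYYY
YYYYY
YYYYY
YYYYY
YYYBY
YYRYY
YYYYY
After op 6 paint(7,3,B):
YYYYY
YYYYY
YYYYY
YYYYY
YYYYY
YYYBY
YYRYY
YYYBY

Answer: YYYYY
YYYYY
YYYYY
YYYYY
YYYYY
YYYBY
YYRYY
YYYBY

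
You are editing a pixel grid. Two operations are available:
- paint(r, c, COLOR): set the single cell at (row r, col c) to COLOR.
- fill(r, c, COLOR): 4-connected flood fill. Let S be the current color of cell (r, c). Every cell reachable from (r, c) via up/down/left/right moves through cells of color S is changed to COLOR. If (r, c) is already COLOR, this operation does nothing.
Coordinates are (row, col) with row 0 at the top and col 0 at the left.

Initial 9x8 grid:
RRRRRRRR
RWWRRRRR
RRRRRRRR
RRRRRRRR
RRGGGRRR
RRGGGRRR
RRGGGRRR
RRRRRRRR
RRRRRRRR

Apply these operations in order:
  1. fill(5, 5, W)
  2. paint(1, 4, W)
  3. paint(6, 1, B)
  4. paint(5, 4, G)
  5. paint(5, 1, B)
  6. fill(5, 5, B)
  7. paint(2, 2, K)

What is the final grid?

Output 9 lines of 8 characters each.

Answer: BBBBBBBB
BBBBBBBB
BBKBBBBB
BBBBBBBB
BBGGGBBB
BBGGGBBB
BBGGGBBB
BBBBBBBB
BBBBBBBB

Derivation:
After op 1 fill(5,5,W) [61 cells changed]:
WWWWWWWW
WWWWWWWW
WWWWWWWW
WWWWWWWW
WWGGGWWW
WWGGGWWW
WWGGGWWW
WWWWWWWW
WWWWWWWW
After op 2 paint(1,4,W):
WWWWWWWW
WWWWWWWW
WWWWWWWW
WWWWWWWW
WWGGGWWW
WWGGGWWW
WWGGGWWW
WWWWWWWW
WWWWWWWW
After op 3 paint(6,1,B):
WWWWWWWW
WWWWWWWW
WWWWWWWW
WWWWWWWW
WWGGGWWW
WWGGGWWW
WBGGGWWW
WWWWWWWW
WWWWWWWW
After op 4 paint(5,4,G):
WWWWWWWW
WWWWWWWW
WWWWWWWW
WWWWWWWW
WWGGGWWW
WWGGGWWW
WBGGGWWW
WWWWWWWW
WWWWWWWW
After op 5 paint(5,1,B):
WWWWWWWW
WWWWWWWW
WWWWWWWW
WWWWWWWW
WWGGGWWW
WBGGGWWW
WBGGGWWW
WWWWWWWW
WWWWWWWW
After op 6 fill(5,5,B) [61 cells changed]:
BBBBBBBB
BBBBBBBB
BBBBBBBB
BBBBBBBB
BBGGGBBB
BBGGGBBB
BBGGGBBB
BBBBBBBB
BBBBBBBB
After op 7 paint(2,2,K):
BBBBBBBB
BBBBBBBB
BBKBBBBB
BBBBBBBB
BBGGGBBB
BBGGGBBB
BBGGGBBB
BBBBBBBB
BBBBBBBB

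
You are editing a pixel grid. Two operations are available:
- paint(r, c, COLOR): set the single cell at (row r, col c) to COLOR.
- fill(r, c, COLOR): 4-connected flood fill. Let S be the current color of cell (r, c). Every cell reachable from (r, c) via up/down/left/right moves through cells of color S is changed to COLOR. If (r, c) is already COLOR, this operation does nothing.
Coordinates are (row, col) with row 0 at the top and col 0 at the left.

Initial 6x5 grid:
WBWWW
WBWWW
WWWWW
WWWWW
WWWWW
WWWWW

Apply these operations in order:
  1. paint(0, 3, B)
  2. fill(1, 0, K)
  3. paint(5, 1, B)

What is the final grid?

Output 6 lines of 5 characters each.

Answer: KBKBK
KBKKK
KKKKK
KKKKK
KKKKK
KBKKK

Derivation:
After op 1 paint(0,3,B):
WBWBW
WBWWW
WWWWW
WWWWW
WWWWW
WWWWW
After op 2 fill(1,0,K) [27 cells changed]:
KBKBK
KBKKK
KKKKK
KKKKK
KKKKK
KKKKK
After op 3 paint(5,1,B):
KBKBK
KBKKK
KKKKK
KKKKK
KKKKK
KBKKK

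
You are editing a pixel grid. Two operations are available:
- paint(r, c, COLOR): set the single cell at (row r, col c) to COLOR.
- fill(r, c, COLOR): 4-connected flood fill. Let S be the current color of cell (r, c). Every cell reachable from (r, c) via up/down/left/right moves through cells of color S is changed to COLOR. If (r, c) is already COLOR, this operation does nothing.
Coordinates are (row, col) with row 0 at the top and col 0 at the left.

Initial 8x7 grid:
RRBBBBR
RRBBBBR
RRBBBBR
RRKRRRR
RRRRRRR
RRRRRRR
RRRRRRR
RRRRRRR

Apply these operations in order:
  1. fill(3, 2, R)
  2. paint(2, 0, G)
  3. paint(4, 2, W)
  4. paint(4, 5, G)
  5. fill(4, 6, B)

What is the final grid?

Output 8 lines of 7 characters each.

Answer: BBBBBBB
BBBBBBB
GBBBBBB
BBBBBBB
BBWBBGB
BBBBBBB
BBBBBBB
BBBBBBB

Derivation:
After op 1 fill(3,2,R) [1 cells changed]:
RRBBBBR
RRBBBBR
RRBBBBR
RRRRRRR
RRRRRRR
RRRRRRR
RRRRRRR
RRRRRRR
After op 2 paint(2,0,G):
RRBBBBR
RRBBBBR
GRBBBBR
RRRRRRR
RRRRRRR
RRRRRRR
RRRRRRR
RRRRRRR
After op 3 paint(4,2,W):
RRBBBBR
RRBBBBR
GRBBBBR
RRRRRRR
RRWRRRR
RRRRRRR
RRRRRRR
RRRRRRR
After op 4 paint(4,5,G):
RRBBBBR
RRBBBBR
GRBBBBR
RRRRRRR
RRWRRGR
RRRRRRR
RRRRRRR
RRRRRRR
After op 5 fill(4,6,B) [41 cells changed]:
BBBBBBB
BBBBBBB
GBBBBBB
BBBBBBB
BBWBBGB
BBBBBBB
BBBBBBB
BBBBBBB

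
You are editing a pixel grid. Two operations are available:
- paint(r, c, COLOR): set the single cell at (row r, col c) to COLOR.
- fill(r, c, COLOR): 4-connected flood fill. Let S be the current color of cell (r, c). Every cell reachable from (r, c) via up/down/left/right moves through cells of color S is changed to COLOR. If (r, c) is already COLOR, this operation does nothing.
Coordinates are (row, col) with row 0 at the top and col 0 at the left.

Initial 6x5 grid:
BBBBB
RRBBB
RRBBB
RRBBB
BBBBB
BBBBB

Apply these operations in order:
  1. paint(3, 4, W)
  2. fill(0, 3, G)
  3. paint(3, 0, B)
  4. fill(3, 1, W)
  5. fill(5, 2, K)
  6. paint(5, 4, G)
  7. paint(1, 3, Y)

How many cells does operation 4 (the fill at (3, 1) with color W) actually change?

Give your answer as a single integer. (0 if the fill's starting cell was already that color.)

Answer: 5

Derivation:
After op 1 paint(3,4,W):
BBBBB
RRBBB
RRBBB
RRBBW
BBBBB
BBBBB
After op 2 fill(0,3,G) [23 cells changed]:
GGGGG
RRGGG
RRGGG
RRGGW
GGGGG
GGGGG
After op 3 paint(3,0,B):
GGGGG
RRGGG
RRGGG
BRGGW
GGGGG
GGGGG
After op 4 fill(3,1,W) [5 cells changed]:
GGGGG
WWGGG
WWGGG
BWGGW
GGGGG
GGGGG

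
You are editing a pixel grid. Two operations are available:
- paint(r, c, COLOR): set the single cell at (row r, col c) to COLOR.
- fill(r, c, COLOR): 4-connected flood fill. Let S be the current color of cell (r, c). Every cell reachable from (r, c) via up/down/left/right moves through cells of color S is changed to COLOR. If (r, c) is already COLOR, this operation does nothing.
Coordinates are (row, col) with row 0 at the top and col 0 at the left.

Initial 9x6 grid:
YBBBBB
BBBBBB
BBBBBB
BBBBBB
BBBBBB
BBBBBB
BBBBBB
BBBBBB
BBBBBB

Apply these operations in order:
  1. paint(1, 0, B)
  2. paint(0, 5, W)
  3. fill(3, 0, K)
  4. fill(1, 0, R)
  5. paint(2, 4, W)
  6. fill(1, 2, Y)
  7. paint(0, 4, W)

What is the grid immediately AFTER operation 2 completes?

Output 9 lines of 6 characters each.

After op 1 paint(1,0,B):
YBBBBB
BBBBBB
BBBBBB
BBBBBB
BBBBBB
BBBBBB
BBBBBB
BBBBBB
BBBBBB
After op 2 paint(0,5,W):
YBBBBW
BBBBBB
BBBBBB
BBBBBB
BBBBBB
BBBBBB
BBBBBB
BBBBBB
BBBBBB

Answer: YBBBBW
BBBBBB
BBBBBB
BBBBBB
BBBBBB
BBBBBB
BBBBBB
BBBBBB
BBBBBB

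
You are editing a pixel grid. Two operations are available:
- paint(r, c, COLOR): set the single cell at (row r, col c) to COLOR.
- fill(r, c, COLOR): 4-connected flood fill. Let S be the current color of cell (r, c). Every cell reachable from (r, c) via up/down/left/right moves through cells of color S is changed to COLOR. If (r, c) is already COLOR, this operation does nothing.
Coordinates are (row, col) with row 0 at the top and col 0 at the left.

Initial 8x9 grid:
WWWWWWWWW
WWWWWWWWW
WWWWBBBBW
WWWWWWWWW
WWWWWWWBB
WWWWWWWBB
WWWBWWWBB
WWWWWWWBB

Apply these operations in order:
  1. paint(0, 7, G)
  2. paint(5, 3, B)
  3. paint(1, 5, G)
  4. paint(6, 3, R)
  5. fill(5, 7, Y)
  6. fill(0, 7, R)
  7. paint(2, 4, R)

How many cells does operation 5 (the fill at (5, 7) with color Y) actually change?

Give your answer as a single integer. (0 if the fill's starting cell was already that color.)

After op 1 paint(0,7,G):
WWWWWWWGW
WWWWWWWWW
WWWWBBBBW
WWWWWWWWW
WWWWWWWBB
WWWWWWWBB
WWWBWWWBB
WWWWWWWBB
After op 2 paint(5,3,B):
WWWWWWWGW
WWWWWWWWW
WWWWBBBBW
WWWWWWWWW
WWWWWWWBB
WWWBWWWBB
WWWBWWWBB
WWWWWWWBB
After op 3 paint(1,5,G):
WWWWWWWGW
WWWWWGWWW
WWWWBBBBW
WWWWWWWWW
WWWWWWWBB
WWWBWWWBB
WWWBWWWBB
WWWWWWWBB
After op 4 paint(6,3,R):
WWWWWWWGW
WWWWWGWWW
WWWWBBBBW
WWWWWWWWW
WWWWWWWBB
WWWBWWWBB
WWWRWWWBB
WWWWWWWBB
After op 5 fill(5,7,Y) [8 cells changed]:
WWWWWWWGW
WWWWWGWWW
WWWWBBBBW
WWWWWWWWW
WWWWWWWYY
WWWBWWWYY
WWWRWWWYY
WWWWWWWYY

Answer: 8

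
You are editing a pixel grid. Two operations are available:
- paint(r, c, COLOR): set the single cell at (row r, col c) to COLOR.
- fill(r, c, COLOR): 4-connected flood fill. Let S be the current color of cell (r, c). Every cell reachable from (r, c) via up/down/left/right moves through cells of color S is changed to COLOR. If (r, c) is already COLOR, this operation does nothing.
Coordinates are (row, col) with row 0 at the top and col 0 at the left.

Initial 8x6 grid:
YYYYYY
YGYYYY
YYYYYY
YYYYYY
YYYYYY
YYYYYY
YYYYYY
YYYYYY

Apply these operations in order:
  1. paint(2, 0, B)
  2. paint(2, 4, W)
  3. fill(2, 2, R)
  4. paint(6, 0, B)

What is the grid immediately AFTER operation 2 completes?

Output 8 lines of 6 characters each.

After op 1 paint(2,0,B):
YYYYYY
YGYYYY
BYYYYY
YYYYYY
YYYYYY
YYYYYY
YYYYYY
YYYYYY
After op 2 paint(2,4,W):
YYYYYY
YGYYYY
BYYYWY
YYYYYY
YYYYYY
YYYYYY
YYYYYY
YYYYYY

Answer: YYYYYY
YGYYYY
BYYYWY
YYYYYY
YYYYYY
YYYYYY
YYYYYY
YYYYYY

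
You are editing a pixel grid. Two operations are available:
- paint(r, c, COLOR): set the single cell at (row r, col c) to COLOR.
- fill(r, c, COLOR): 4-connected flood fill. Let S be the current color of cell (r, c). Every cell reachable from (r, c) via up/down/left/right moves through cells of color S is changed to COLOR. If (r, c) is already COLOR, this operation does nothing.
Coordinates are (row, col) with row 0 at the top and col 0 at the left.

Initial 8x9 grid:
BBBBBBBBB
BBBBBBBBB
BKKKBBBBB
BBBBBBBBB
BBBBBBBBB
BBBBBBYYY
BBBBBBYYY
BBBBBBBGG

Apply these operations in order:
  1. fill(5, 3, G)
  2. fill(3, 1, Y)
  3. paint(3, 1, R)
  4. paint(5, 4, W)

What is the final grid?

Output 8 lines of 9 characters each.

After op 1 fill(5,3,G) [61 cells changed]:
GGGGGGGGG
GGGGGGGGG
GKKKGGGGG
GGGGGGGGG
GGGGGGGGG
GGGGGGYYY
GGGGGGYYY
GGGGGGGGG
After op 2 fill(3,1,Y) [63 cells changed]:
YYYYYYYYY
YYYYYYYYY
YKKKYYYYY
YYYYYYYYY
YYYYYYYYY
YYYYYYYYY
YYYYYYYYY
YYYYYYYYY
After op 3 paint(3,1,R):
YYYYYYYYY
YYYYYYYYY
YKKKYYYYY
YRYYYYYYY
YYYYYYYYY
YYYYYYYYY
YYYYYYYYY
YYYYYYYYY
After op 4 paint(5,4,W):
YYYYYYYYY
YYYYYYYYY
YKKKYYYYY
YRYYYYYYY
YYYYYYYYY
YYYYWYYYY
YYYYYYYYY
YYYYYYYYY

Answer: YYYYYYYYY
YYYYYYYYY
YKKKYYYYY
YRYYYYYYY
YYYYYYYYY
YYYYWYYYY
YYYYYYYYY
YYYYYYYYY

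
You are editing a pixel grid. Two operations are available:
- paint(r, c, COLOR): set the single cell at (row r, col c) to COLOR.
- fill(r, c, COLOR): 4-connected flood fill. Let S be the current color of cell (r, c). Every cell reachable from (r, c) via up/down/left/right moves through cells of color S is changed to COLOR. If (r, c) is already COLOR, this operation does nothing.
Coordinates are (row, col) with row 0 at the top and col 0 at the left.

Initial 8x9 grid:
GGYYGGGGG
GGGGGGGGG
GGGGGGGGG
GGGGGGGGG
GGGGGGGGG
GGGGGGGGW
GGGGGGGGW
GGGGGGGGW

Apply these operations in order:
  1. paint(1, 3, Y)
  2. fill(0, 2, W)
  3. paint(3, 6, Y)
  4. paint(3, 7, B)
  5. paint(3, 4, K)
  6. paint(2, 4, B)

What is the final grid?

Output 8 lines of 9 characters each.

After op 1 paint(1,3,Y):
GGYYGGGGG
GGGYGGGGG
GGGGGGGGG
GGGGGGGGG
GGGGGGGGG
GGGGGGGGW
GGGGGGGGW
GGGGGGGGW
After op 2 fill(0,2,W) [3 cells changed]:
GGWWGGGGG
GGGWGGGGG
GGGGGGGGG
GGGGGGGGG
GGGGGGGGG
GGGGGGGGW
GGGGGGGGW
GGGGGGGGW
After op 3 paint(3,6,Y):
GGWWGGGGG
GGGWGGGGG
GGGGGGGGG
GGGGGGYGG
GGGGGGGGG
GGGGGGGGW
GGGGGGGGW
GGGGGGGGW
After op 4 paint(3,7,B):
GGWWGGGGG
GGGWGGGGG
GGGGGGGGG
GGGGGGYBG
GGGGGGGGG
GGGGGGGGW
GGGGGGGGW
GGGGGGGGW
After op 5 paint(3,4,K):
GGWWGGGGG
GGGWGGGGG
GGGGGGGGG
GGGGKGYBG
GGGGGGGGG
GGGGGGGGW
GGGGGGGGW
GGGGGGGGW
After op 6 paint(2,4,B):
GGWWGGGGG
GGGWGGGGG
GGGGBGGGG
GGGGKGYBG
GGGGGGGGG
GGGGGGGGW
GGGGGGGGW
GGGGGGGGW

Answer: GGWWGGGGG
GGGWGGGGG
GGGGBGGGG
GGGGKGYBG
GGGGGGGGG
GGGGGGGGW
GGGGGGGGW
GGGGGGGGW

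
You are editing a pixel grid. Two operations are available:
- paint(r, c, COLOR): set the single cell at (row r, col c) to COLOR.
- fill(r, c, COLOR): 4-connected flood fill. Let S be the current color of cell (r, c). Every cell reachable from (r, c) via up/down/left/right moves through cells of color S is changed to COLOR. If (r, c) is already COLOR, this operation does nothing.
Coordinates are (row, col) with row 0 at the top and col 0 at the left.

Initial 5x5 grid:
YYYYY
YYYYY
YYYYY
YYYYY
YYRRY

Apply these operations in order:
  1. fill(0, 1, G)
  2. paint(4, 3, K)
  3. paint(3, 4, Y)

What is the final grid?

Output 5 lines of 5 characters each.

Answer: GGGGG
GGGGG
GGGGG
GGGGY
GGRKG

Derivation:
After op 1 fill(0,1,G) [23 cells changed]:
GGGGG
GGGGG
GGGGG
GGGGG
GGRRG
After op 2 paint(4,3,K):
GGGGG
GGGGG
GGGGG
GGGGG
GGRKG
After op 3 paint(3,4,Y):
GGGGG
GGGGG
GGGGG
GGGGY
GGRKG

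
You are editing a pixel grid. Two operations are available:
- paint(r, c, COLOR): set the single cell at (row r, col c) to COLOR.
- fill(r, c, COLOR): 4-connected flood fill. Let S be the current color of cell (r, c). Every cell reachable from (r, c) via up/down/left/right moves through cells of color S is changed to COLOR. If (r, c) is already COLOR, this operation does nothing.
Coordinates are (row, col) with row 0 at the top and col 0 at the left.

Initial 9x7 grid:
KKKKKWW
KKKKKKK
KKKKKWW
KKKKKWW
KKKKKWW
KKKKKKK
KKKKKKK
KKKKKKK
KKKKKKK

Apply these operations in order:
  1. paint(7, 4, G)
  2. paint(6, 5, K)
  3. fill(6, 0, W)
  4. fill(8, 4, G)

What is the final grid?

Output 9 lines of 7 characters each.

Answer: GGGGGGG
GGGGGGG
GGGGGGG
GGGGGGG
GGGGGGG
GGGGGGG
GGGGGGG
GGGGGGG
GGGGGGG

Derivation:
After op 1 paint(7,4,G):
KKKKKWW
KKKKKKK
KKKKKWW
KKKKKWW
KKKKKWW
KKKKKKK
KKKKKKK
KKKKGKK
KKKKKKK
After op 2 paint(6,5,K):
KKKKKWW
KKKKKKK
KKKKKWW
KKKKKWW
KKKKKWW
KKKKKKK
KKKKKKK
KKKKGKK
KKKKKKK
After op 3 fill(6,0,W) [54 cells changed]:
WWWWWWW
WWWWWWW
WWWWWWW
WWWWWWW
WWWWWWW
WWWWWWW
WWWWWWW
WWWWGWW
WWWWWWW
After op 4 fill(8,4,G) [62 cells changed]:
GGGGGGG
GGGGGGG
GGGGGGG
GGGGGGG
GGGGGGG
GGGGGGG
GGGGGGG
GGGGGGG
GGGGGGG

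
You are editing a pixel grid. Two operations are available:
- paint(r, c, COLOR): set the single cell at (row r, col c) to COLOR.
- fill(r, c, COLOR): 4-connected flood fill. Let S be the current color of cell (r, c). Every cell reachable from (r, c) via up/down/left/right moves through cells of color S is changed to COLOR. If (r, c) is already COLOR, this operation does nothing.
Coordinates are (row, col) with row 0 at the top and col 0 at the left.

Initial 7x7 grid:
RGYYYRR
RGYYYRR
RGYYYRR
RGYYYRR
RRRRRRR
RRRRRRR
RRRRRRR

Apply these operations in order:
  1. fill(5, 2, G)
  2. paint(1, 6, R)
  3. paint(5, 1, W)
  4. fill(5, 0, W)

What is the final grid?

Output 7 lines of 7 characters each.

Answer: WWYYYWW
WWYYYWR
WWYYYWW
WWYYYWW
WWWWWWW
WWWWWWW
WWWWWWW

Derivation:
After op 1 fill(5,2,G) [33 cells changed]:
GGYYYGG
GGYYYGG
GGYYYGG
GGYYYGG
GGGGGGG
GGGGGGG
GGGGGGG
After op 2 paint(1,6,R):
GGYYYGG
GGYYYGR
GGYYYGG
GGYYYGG
GGGGGGG
GGGGGGG
GGGGGGG
After op 3 paint(5,1,W):
GGYYYGG
GGYYYGR
GGYYYGG
GGYYYGG
GGGGGGG
GWGGGGG
GGGGGGG
After op 4 fill(5,0,W) [35 cells changed]:
WWYYYWW
WWYYYWR
WWYYYWW
WWYYYWW
WWWWWWW
WWWWWWW
WWWWWWW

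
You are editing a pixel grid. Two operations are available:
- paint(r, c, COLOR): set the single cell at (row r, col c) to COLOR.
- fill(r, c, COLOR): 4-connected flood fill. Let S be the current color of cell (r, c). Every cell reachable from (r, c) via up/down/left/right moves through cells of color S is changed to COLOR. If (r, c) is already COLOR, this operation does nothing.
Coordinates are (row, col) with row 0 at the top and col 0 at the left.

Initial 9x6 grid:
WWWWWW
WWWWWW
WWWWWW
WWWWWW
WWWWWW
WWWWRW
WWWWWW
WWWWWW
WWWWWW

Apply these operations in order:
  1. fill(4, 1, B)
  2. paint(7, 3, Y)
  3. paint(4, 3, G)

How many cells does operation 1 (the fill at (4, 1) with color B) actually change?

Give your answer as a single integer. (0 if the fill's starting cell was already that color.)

Answer: 53

Derivation:
After op 1 fill(4,1,B) [53 cells changed]:
BBBBBB
BBBBBB
BBBBBB
BBBBBB
BBBBBB
BBBBRB
BBBBBB
BBBBBB
BBBBBB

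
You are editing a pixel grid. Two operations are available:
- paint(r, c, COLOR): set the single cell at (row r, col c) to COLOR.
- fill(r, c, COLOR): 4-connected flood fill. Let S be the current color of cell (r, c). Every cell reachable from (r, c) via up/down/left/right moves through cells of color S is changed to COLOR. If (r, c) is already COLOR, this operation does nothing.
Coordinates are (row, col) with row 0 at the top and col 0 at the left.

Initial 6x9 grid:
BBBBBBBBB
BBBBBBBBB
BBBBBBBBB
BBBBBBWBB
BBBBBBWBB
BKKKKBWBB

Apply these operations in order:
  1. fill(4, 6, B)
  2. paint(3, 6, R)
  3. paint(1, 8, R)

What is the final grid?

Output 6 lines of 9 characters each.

After op 1 fill(4,6,B) [3 cells changed]:
BBBBBBBBB
BBBBBBBBB
BBBBBBBBB
BBBBBBBBB
BBBBBBBBB
BKKKKBBBB
After op 2 paint(3,6,R):
BBBBBBBBB
BBBBBBBBB
BBBBBBBBB
BBBBBBRBB
BBBBBBBBB
BKKKKBBBB
After op 3 paint(1,8,R):
BBBBBBBBB
BBBBBBBBR
BBBBBBBBB
BBBBBBRBB
BBBBBBBBB
BKKKKBBBB

Answer: BBBBBBBBB
BBBBBBBBR
BBBBBBBBB
BBBBBBRBB
BBBBBBBBB
BKKKKBBBB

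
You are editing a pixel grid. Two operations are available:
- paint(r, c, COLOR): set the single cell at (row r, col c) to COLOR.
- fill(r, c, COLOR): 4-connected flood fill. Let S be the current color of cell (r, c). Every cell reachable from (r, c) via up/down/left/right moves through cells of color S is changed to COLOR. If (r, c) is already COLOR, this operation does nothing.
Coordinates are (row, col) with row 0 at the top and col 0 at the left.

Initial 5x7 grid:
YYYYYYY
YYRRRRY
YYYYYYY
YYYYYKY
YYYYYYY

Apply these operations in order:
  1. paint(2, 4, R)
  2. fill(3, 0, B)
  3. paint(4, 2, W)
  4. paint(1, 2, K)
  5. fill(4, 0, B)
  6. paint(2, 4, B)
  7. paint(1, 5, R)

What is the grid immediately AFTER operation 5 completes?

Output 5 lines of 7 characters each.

After op 1 paint(2,4,R):
YYYYYYY
YYRRRRY
YYYYRYY
YYYYYKY
YYYYYYY
After op 2 fill(3,0,B) [29 cells changed]:
BBBBBBB
BBRRRRB
BBBBRBB
BBBBBKB
BBBBBBB
After op 3 paint(4,2,W):
BBBBBBB
BBRRRRB
BBBBRBB
BBBBBKB
BBWBBBB
After op 4 paint(1,2,K):
BBBBBBB
BBKRRRB
BBBBRBB
BBBBBKB
BBWBBBB
After op 5 fill(4,0,B) [0 cells changed]:
BBBBBBB
BBKRRRB
BBBBRBB
BBBBBKB
BBWBBBB

Answer: BBBBBBB
BBKRRRB
BBBBRBB
BBBBBKB
BBWBBBB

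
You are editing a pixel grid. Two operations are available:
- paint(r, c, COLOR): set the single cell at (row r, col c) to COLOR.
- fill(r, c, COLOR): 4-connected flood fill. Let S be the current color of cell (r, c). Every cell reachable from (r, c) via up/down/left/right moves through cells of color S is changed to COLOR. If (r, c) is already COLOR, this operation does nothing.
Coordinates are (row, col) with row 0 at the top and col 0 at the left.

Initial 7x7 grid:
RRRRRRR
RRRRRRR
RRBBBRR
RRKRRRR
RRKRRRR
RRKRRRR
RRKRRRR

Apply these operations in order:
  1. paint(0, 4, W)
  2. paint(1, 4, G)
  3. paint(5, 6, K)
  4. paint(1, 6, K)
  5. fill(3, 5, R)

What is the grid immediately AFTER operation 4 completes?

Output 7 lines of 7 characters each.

After op 1 paint(0,4,W):
RRRRWRR
RRRRRRR
RRBBBRR
RRKRRRR
RRKRRRR
RRKRRRR
RRKRRRR
After op 2 paint(1,4,G):
RRRRWRR
RRRRGRR
RRBBBRR
RRKRRRR
RRKRRRR
RRKRRRR
RRKRRRR
After op 3 paint(5,6,K):
RRRRWRR
RRRRGRR
RRBBBRR
RRKRRRR
RRKRRRR
RRKRRRK
RRKRRRR
After op 4 paint(1,6,K):
RRRRWRR
RRRRGRK
RRBBBRR
RRKRRRR
RRKRRRR
RRKRRRK
RRKRRRR

Answer: RRRRWRR
RRRRGRK
RRBBBRR
RRKRRRR
RRKRRRR
RRKRRRK
RRKRRRR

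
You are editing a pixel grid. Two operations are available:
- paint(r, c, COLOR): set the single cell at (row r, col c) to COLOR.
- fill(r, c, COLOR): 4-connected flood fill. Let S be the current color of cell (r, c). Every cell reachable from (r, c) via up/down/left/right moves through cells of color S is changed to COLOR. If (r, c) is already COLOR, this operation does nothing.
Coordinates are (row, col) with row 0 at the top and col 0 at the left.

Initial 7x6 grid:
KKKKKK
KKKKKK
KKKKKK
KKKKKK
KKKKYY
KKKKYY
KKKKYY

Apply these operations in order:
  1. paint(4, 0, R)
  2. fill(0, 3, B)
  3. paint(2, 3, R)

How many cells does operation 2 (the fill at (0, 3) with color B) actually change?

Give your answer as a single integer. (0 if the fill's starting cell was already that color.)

After op 1 paint(4,0,R):
KKKKKK
KKKKKK
KKKKKK
KKKKKK
RKKKYY
KKKKYY
KKKKYY
After op 2 fill(0,3,B) [35 cells changed]:
BBBBBB
BBBBBB
BBBBBB
BBBBBB
RBBBYY
BBBBYY
BBBBYY

Answer: 35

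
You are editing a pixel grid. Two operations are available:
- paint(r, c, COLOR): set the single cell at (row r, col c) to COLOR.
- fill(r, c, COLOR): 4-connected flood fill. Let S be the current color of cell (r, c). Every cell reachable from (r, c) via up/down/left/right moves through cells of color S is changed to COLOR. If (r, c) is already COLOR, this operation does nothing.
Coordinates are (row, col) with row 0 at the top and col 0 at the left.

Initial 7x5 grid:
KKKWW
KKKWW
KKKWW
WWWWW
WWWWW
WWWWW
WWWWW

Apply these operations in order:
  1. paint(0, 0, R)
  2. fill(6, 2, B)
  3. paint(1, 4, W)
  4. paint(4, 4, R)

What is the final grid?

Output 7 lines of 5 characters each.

After op 1 paint(0,0,R):
RKKWW
KKKWW
KKKWW
WWWWW
WWWWW
WWWWW
WWWWW
After op 2 fill(6,2,B) [26 cells changed]:
RKKBB
KKKBB
KKKBB
BBBBB
BBBBB
BBBBB
BBBBB
After op 3 paint(1,4,W):
RKKBB
KKKBW
KKKBB
BBBBB
BBBBB
BBBBB
BBBBB
After op 4 paint(4,4,R):
RKKBB
KKKBW
KKKBB
BBBBB
BBBBR
BBBBB
BBBBB

Answer: RKKBB
KKKBW
KKKBB
BBBBB
BBBBR
BBBBB
BBBBB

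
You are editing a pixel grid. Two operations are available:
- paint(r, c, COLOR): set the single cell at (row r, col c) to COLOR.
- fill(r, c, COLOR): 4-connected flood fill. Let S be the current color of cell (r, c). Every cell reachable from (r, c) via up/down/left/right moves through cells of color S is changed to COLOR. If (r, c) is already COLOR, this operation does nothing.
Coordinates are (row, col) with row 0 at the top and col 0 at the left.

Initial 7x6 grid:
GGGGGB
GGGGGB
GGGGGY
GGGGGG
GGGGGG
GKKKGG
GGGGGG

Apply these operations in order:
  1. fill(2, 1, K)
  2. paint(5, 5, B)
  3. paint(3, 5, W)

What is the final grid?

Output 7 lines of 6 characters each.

After op 1 fill(2,1,K) [36 cells changed]:
KKKKKB
KKKKKB
KKKKKY
KKKKKK
KKKKKK
KKKKKK
KKKKKK
After op 2 paint(5,5,B):
KKKKKB
KKKKKB
KKKKKY
KKKKKK
KKKKKK
KKKKKB
KKKKKK
After op 3 paint(3,5,W):
KKKKKB
KKKKKB
KKKKKY
KKKKKW
KKKKKK
KKKKKB
KKKKKK

Answer: KKKKKB
KKKKKB
KKKKKY
KKKKKW
KKKKKK
KKKKKB
KKKKKK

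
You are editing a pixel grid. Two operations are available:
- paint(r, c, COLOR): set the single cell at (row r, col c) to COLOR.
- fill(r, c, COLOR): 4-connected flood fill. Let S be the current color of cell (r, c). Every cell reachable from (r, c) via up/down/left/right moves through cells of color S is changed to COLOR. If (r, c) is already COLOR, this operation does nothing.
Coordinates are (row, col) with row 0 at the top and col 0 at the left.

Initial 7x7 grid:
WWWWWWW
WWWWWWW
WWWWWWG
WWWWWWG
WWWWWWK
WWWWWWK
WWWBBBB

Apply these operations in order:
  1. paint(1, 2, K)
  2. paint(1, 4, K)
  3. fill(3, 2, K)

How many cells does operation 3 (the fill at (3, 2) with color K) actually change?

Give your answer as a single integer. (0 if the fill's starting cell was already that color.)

After op 1 paint(1,2,K):
WWWWWWW
WWKWWWW
WWWWWWG
WWWWWWG
WWWWWWK
WWWWWWK
WWWBBBB
After op 2 paint(1,4,K):
WWWWWWW
WWKWKWW
WWWWWWG
WWWWWWG
WWWWWWK
WWWWWWK
WWWBBBB
After op 3 fill(3,2,K) [39 cells changed]:
KKKKKKK
KKKKKKK
KKKKKKG
KKKKKKG
KKKKKKK
KKKKKKK
KKKBBBB

Answer: 39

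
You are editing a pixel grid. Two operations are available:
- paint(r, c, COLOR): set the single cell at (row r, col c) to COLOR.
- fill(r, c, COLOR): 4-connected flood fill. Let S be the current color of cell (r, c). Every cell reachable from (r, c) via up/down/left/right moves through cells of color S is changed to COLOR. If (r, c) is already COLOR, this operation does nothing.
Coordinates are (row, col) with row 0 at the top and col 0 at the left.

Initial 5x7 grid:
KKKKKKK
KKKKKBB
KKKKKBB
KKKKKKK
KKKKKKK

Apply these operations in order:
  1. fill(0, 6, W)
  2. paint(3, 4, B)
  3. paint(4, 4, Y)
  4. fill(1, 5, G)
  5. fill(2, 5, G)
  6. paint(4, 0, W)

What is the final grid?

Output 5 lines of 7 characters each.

After op 1 fill(0,6,W) [31 cells changed]:
WWWWWWW
WWWWWBB
WWWWWBB
WWWWWWW
WWWWWWW
After op 2 paint(3,4,B):
WWWWWWW
WWWWWBB
WWWWWBB
WWWWBWW
WWWWWWW
After op 3 paint(4,4,Y):
WWWWWWW
WWWWWBB
WWWWWBB
WWWWBWW
WWWWYWW
After op 4 fill(1,5,G) [4 cells changed]:
WWWWWWW
WWWWWGG
WWWWWGG
WWWWBWW
WWWWYWW
After op 5 fill(2,5,G) [0 cells changed]:
WWWWWWW
WWWWWGG
WWWWWGG
WWWWBWW
WWWWYWW
After op 6 paint(4,0,W):
WWWWWWW
WWWWWGG
WWWWWGG
WWWWBWW
WWWWYWW

Answer: WWWWWWW
WWWWWGG
WWWWWGG
WWWWBWW
WWWWYWW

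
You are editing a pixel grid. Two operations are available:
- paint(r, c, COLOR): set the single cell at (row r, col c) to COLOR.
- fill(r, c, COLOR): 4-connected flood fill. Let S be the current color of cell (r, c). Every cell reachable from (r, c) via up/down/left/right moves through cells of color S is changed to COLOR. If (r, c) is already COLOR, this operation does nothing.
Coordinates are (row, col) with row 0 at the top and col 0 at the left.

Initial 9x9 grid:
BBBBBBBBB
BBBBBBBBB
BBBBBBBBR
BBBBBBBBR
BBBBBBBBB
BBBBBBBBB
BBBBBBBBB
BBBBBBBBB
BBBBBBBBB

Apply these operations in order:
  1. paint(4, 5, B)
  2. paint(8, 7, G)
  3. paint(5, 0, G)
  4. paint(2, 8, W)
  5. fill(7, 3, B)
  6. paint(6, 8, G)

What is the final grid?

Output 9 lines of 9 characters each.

Answer: BBBBBBBBB
BBBBBBBBB
BBBBBBBBW
BBBBBBBBR
BBBBBBBBB
GBBBBBBBB
BBBBBBBBG
BBBBBBBBB
BBBBBBBGB

Derivation:
After op 1 paint(4,5,B):
BBBBBBBBB
BBBBBBBBB
BBBBBBBBR
BBBBBBBBR
BBBBBBBBB
BBBBBBBBB
BBBBBBBBB
BBBBBBBBB
BBBBBBBBB
After op 2 paint(8,7,G):
BBBBBBBBB
BBBBBBBBB
BBBBBBBBR
BBBBBBBBR
BBBBBBBBB
BBBBBBBBB
BBBBBBBBB
BBBBBBBBB
BBBBBBBGB
After op 3 paint(5,0,G):
BBBBBBBBB
BBBBBBBBB
BBBBBBBBR
BBBBBBBBR
BBBBBBBBB
GBBBBBBBB
BBBBBBBBB
BBBBBBBBB
BBBBBBBGB
After op 4 paint(2,8,W):
BBBBBBBBB
BBBBBBBBB
BBBBBBBBW
BBBBBBBBR
BBBBBBBBB
GBBBBBBBB
BBBBBBBBB
BBBBBBBBB
BBBBBBBGB
After op 5 fill(7,3,B) [0 cells changed]:
BBBBBBBBB
BBBBBBBBB
BBBBBBBBW
BBBBBBBBR
BBBBBBBBB
GBBBBBBBB
BBBBBBBBB
BBBBBBBBB
BBBBBBBGB
After op 6 paint(6,8,G):
BBBBBBBBB
BBBBBBBBB
BBBBBBBBW
BBBBBBBBR
BBBBBBBBB
GBBBBBBBB
BBBBBBBBG
BBBBBBBBB
BBBBBBBGB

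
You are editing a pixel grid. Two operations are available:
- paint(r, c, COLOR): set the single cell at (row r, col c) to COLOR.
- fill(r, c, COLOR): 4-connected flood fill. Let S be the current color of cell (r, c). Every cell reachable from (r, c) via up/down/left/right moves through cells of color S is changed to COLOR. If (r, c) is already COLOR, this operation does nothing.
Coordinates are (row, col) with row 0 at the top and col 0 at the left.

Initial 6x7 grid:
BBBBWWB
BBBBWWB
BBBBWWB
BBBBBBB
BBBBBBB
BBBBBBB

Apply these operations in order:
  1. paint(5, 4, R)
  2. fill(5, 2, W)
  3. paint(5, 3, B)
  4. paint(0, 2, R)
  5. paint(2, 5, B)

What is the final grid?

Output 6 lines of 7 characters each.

After op 1 paint(5,4,R):
BBBBWWB
BBBBWWB
BBBBWWB
BBBBBBB
BBBBBBB
BBBBRBB
After op 2 fill(5,2,W) [35 cells changed]:
WWWWWWW
WWWWWWW
WWWWWWW
WWWWWWW
WWWWWWW
WWWWRWW
After op 3 paint(5,3,B):
WWWWWWW
WWWWWWW
WWWWWWW
WWWWWWW
WWWWWWW
WWWBRWW
After op 4 paint(0,2,R):
WWRWWWW
WWWWWWW
WWWWWWW
WWWWWWW
WWWWWWW
WWWBRWW
After op 5 paint(2,5,B):
WWRWWWW
WWWWWWW
WWWWWBW
WWWWWWW
WWWWWWW
WWWBRWW

Answer: WWRWWWW
WWWWWWW
WWWWWBW
WWWWWWW
WWWWWWW
WWWBRWW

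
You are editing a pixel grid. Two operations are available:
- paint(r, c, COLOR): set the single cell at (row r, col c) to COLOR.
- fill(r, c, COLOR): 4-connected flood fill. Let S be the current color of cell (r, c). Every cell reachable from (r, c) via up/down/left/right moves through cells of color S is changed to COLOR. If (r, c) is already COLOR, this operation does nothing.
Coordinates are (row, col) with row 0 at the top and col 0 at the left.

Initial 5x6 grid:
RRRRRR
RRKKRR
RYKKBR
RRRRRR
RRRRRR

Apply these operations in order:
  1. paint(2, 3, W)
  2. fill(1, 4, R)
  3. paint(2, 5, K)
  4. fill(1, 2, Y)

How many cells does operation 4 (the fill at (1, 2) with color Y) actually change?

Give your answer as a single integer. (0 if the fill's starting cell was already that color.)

After op 1 paint(2,3,W):
RRRRRR
RRKKRR
RYKWBR
RRRRRR
RRRRRR
After op 2 fill(1,4,R) [0 cells changed]:
RRRRRR
RRKKRR
RYKWBR
RRRRRR
RRRRRR
After op 3 paint(2,5,K):
RRRRRR
RRKKRR
RYKWBK
RRRRRR
RRRRRR
After op 4 fill(1,2,Y) [3 cells changed]:
RRRRRR
RRYYRR
RYYWBK
RRRRRR
RRRRRR

Answer: 3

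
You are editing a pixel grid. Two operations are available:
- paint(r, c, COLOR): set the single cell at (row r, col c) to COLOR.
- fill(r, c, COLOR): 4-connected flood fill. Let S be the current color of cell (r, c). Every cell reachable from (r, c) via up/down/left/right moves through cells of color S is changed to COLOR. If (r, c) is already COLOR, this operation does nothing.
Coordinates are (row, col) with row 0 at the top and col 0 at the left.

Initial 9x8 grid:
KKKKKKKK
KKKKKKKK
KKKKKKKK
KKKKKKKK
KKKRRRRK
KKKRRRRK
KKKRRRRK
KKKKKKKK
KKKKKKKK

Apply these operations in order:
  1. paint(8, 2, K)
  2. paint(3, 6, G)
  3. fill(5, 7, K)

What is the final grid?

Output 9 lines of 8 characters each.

Answer: KKKKKKKK
KKKKKKKK
KKKKKKKK
KKKKKKGK
KKKRRRRK
KKKRRRRK
KKKRRRRK
KKKKKKKK
KKKKKKKK

Derivation:
After op 1 paint(8,2,K):
KKKKKKKK
KKKKKKKK
KKKKKKKK
KKKKKKKK
KKKRRRRK
KKKRRRRK
KKKRRRRK
KKKKKKKK
KKKKKKKK
After op 2 paint(3,6,G):
KKKKKKKK
KKKKKKKK
KKKKKKKK
KKKKKKGK
KKKRRRRK
KKKRRRRK
KKKRRRRK
KKKKKKKK
KKKKKKKK
After op 3 fill(5,7,K) [0 cells changed]:
KKKKKKKK
KKKKKKKK
KKKKKKKK
KKKKKKGK
KKKRRRRK
KKKRRRRK
KKKRRRRK
KKKKKKKK
KKKKKKKK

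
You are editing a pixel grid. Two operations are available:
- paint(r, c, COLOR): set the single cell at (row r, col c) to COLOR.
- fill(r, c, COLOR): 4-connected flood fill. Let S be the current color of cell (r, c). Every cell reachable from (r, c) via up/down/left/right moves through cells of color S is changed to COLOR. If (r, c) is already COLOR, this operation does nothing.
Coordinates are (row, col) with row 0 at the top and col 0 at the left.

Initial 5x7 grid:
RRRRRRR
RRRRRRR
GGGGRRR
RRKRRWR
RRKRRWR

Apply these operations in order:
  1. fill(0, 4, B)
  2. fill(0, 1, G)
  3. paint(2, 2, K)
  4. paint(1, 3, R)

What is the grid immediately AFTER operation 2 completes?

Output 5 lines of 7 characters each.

Answer: GGGGGGG
GGGGGGG
GGGGGGG
RRKGGWG
RRKGGWG

Derivation:
After op 1 fill(0,4,B) [23 cells changed]:
BBBBBBB
BBBBBBB
GGGGBBB
RRKBBWB
RRKBBWB
After op 2 fill(0,1,G) [23 cells changed]:
GGGGGGG
GGGGGGG
GGGGGGG
RRKGGWG
RRKGGWG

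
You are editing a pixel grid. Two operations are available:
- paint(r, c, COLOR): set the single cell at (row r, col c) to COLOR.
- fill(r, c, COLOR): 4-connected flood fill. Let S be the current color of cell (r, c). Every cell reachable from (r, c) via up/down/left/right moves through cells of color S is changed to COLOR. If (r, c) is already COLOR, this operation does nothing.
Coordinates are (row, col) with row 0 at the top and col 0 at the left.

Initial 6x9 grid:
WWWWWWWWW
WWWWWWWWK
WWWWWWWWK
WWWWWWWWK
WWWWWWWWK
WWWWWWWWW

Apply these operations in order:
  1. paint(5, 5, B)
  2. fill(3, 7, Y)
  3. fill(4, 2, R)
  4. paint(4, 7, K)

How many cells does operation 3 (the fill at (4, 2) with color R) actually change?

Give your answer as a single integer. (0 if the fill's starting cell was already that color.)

Answer: 49

Derivation:
After op 1 paint(5,5,B):
WWWWWWWWW
WWWWWWWWK
WWWWWWWWK
WWWWWWWWK
WWWWWWWWK
WWWWWBWWW
After op 2 fill(3,7,Y) [49 cells changed]:
YYYYYYYYY
YYYYYYYYK
YYYYYYYYK
YYYYYYYYK
YYYYYYYYK
YYYYYBYYY
After op 3 fill(4,2,R) [49 cells changed]:
RRRRRRRRR
RRRRRRRRK
RRRRRRRRK
RRRRRRRRK
RRRRRRRRK
RRRRRBRRR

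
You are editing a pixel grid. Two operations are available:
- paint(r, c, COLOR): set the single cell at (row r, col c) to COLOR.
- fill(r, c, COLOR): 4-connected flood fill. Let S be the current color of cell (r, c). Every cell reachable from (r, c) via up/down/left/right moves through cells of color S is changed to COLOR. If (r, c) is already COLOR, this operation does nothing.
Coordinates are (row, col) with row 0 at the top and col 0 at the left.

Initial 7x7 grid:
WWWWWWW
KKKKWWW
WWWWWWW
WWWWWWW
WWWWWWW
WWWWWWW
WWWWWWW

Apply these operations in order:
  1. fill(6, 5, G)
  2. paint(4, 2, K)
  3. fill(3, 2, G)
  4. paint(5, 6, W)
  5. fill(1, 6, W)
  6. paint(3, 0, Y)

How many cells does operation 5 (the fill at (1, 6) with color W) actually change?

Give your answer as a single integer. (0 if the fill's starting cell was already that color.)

After op 1 fill(6,5,G) [45 cells changed]:
GGGGGGG
KKKKGGG
GGGGGGG
GGGGGGG
GGGGGGG
GGGGGGG
GGGGGGG
After op 2 paint(4,2,K):
GGGGGGG
KKKKGGG
GGGGGGG
GGGGGGG
GGKGGGG
GGGGGGG
GGGGGGG
After op 3 fill(3,2,G) [0 cells changed]:
GGGGGGG
KKKKGGG
GGGGGGG
GGGGGGG
GGKGGGG
GGGGGGG
GGGGGGG
After op 4 paint(5,6,W):
GGGGGGG
KKKKGGG
GGGGGGG
GGGGGGG
GGKGGGG
GGGGGGW
GGGGGGG
After op 5 fill(1,6,W) [43 cells changed]:
WWWWWWW
KKKKWWW
WWWWWWW
WWWWWWW
WWKWWWW
WWWWWWW
WWWWWWW

Answer: 43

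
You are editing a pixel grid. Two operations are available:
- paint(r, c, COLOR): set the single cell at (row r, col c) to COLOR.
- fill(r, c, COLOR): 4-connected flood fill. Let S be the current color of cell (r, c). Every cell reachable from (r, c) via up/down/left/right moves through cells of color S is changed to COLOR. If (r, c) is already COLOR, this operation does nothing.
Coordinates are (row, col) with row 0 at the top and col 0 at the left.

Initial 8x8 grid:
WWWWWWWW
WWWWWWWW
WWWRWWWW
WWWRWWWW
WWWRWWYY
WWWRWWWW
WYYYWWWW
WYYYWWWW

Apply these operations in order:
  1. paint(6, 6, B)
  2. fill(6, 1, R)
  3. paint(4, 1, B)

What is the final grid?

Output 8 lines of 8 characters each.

After op 1 paint(6,6,B):
WWWWWWWW
WWWWWWWW
WWWRWWWW
WWWRWWWW
WWWRWWYY
WWWRWWWW
WYYYWWBW
WYYYWWWW
After op 2 fill(6,1,R) [6 cells changed]:
WWWWWWWW
WWWWWWWW
WWWRWWWW
WWWRWWWW
WWWRWWYY
WWWRWWWW
WRRRWWBW
WRRRWWWW
After op 3 paint(4,1,B):
WWWWWWWW
WWWWWWWW
WWWRWWWW
WWWRWWWW
WBWRWWYY
WWWRWWWW
WRRRWWBW
WRRRWWWW

Answer: WWWWWWWW
WWWWWWWW
WWWRWWWW
WWWRWWWW
WBWRWWYY
WWWRWWWW
WRRRWWBW
WRRRWWWW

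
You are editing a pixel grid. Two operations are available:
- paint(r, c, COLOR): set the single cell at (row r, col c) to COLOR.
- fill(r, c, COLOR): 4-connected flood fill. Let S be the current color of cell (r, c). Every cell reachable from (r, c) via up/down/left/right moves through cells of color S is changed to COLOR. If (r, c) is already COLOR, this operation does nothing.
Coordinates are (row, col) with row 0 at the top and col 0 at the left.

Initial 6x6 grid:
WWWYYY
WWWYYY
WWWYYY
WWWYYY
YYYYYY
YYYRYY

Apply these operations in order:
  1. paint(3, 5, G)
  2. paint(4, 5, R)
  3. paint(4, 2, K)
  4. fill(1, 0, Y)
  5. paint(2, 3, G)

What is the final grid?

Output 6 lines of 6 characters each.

After op 1 paint(3,5,G):
WWWYYY
WWWYYY
WWWYYY
WWWYYG
YYYYYY
YYYRYY
After op 2 paint(4,5,R):
WWWYYY
WWWYYY
WWWYYY
WWWYYG
YYYYYR
YYYRYY
After op 3 paint(4,2,K):
WWWYYY
WWWYYY
WWWYYY
WWWYYG
YYKYYR
YYYRYY
After op 4 fill(1,0,Y) [12 cells changed]:
YYYYYY
YYYYYY
YYYYYY
YYYYYG
YYKYYR
YYYRYY
After op 5 paint(2,3,G):
YYYYYY
YYYYYY
YYYGYY
YYYYYG
YYKYYR
YYYRYY

Answer: YYYYYY
YYYYYY
YYYGYY
YYYYYG
YYKYYR
YYYRYY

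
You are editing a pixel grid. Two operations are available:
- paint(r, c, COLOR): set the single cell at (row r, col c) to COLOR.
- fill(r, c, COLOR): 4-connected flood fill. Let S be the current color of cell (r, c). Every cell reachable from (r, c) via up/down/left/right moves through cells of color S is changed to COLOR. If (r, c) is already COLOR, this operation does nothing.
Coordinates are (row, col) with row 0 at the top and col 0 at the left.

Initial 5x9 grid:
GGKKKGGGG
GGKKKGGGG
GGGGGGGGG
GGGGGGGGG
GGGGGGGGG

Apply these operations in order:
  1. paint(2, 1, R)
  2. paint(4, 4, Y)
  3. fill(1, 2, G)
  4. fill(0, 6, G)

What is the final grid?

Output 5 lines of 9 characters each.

Answer: GGGGGGGGG
GGGGGGGGG
GRGGGGGGG
GGGGGGGGG
GGGGYGGGG

Derivation:
After op 1 paint(2,1,R):
GGKKKGGGG
GGKKKGGGG
GRGGGGGGG
GGGGGGGGG
GGGGGGGGG
After op 2 paint(4,4,Y):
GGKKKGGGG
GGKKKGGGG
GRGGGGGGG
GGGGGGGGG
GGGGYGGGG
After op 3 fill(1,2,G) [6 cells changed]:
GGGGGGGGG
GGGGGGGGG
GRGGGGGGG
GGGGGGGGG
GGGGYGGGG
After op 4 fill(0,6,G) [0 cells changed]:
GGGGGGGGG
GGGGGGGGG
GRGGGGGGG
GGGGGGGGG
GGGGYGGGG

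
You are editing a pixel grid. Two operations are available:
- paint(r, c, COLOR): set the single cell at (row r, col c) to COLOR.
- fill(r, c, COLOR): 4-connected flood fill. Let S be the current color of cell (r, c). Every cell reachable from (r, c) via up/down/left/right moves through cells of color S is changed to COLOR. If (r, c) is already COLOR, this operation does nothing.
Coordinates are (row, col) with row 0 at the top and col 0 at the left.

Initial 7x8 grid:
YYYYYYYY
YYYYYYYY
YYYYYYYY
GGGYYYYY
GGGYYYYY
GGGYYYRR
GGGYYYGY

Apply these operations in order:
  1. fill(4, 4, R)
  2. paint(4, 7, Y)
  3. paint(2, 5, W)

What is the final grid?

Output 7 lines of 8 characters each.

After op 1 fill(4,4,R) [40 cells changed]:
RRRRRRRR
RRRRRRRR
RRRRRRRR
GGGRRRRR
GGGRRRRR
GGGRRRRR
GGGRRRGY
After op 2 paint(4,7,Y):
RRRRRRRR
RRRRRRRR
RRRRRRRR
GGGRRRRR
GGGRRRRY
GGGRRRRR
GGGRRRGY
After op 3 paint(2,5,W):
RRRRRRRR
RRRRRRRR
RRRRRWRR
GGGRRRRR
GGGRRRRY
GGGRRRRR
GGGRRRGY

Answer: RRRRRRRR
RRRRRRRR
RRRRRWRR
GGGRRRRR
GGGRRRRY
GGGRRRRR
GGGRRRGY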